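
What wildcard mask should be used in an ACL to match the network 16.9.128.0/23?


Subnet mask: 255.255.254.0
Wildcard = 255.255.255.255 - subnet mask
255 - 255 = 0
255 - 255 = 0
255 - 254 = 1
255 - 0 = 255
Wildcard: 0.0.1.255


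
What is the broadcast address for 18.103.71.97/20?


Network: 18.103.64.0/20
Host bits = 12
Set all host bits to 1:
Broadcast: 18.103.79.255


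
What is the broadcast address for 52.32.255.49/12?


Network: 52.32.0.0/12
Host bits = 20
Set all host bits to 1:
Broadcast: 52.47.255.255


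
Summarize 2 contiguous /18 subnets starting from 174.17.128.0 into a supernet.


Original prefix: /18
Number of subnets: 2 = 2^1
New prefix = 18 - 1 = 17
Supernet: 174.17.128.0/17


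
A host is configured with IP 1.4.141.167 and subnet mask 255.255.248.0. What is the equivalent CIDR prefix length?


Binary: 11111111.11111111.11111000.00000000
Count leading 1s
Prefix: /21


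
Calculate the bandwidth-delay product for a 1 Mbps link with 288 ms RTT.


BDP = bandwidth * RTT
= 1 Mbps * 288 ms
= 1 * 1e6 * 288 / 1000 bits
= 288000 bits
= 36000 bytes
= 35.1562 KB
BDP = 288000 bits (36000 bytes)


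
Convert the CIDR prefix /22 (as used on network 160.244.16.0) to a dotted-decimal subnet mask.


/22 means 22 network bits, 10 host bits
Binary: 11111111111111111111110000000000
Mask: 255.255.252.0


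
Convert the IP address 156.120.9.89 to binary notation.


156 = 10011100
120 = 01111000
9 = 00001001
89 = 01011001
Binary: 10011100.01111000.00001001.01011001


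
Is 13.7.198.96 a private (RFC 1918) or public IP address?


RFC 1918 private ranges:
  10.0.0.0/8 (10.0.0.0 - 10.255.255.255)
  172.16.0.0/12 (172.16.0.0 - 172.31.255.255)
  192.168.0.0/16 (192.168.0.0 - 192.168.255.255)
Public (not in any RFC 1918 range)


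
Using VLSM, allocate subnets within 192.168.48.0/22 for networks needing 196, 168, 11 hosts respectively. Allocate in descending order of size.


196 hosts -> /24 (254 usable): 192.168.48.0/24
168 hosts -> /24 (254 usable): 192.168.49.0/24
11 hosts -> /28 (14 usable): 192.168.50.0/28
Allocation: 192.168.48.0/24 (196 hosts, 254 usable); 192.168.49.0/24 (168 hosts, 254 usable); 192.168.50.0/28 (11 hosts, 14 usable)


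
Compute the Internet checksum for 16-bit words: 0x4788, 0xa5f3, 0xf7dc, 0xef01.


Sum all words (with carry folding):
+ 0x4788 = 0x4788
+ 0xa5f3 = 0xed7b
+ 0xf7dc = 0xe558
+ 0xef01 = 0xd45a
One's complement: ~0xd45a
Checksum = 0x2ba5


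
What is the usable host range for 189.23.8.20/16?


Network: 189.23.0.0
Broadcast: 189.23.255.255
First usable = network + 1
Last usable = broadcast - 1
Range: 189.23.0.1 to 189.23.255.254


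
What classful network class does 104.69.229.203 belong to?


First octet: 104
Binary: 01101000
0xxxxxxx -> Class A (1-126)
Class A, default mask 255.0.0.0 (/8)


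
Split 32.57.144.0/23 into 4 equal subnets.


New prefix = 23 + 2 = 25
Each subnet has 128 addresses
  32.57.144.0/25
  32.57.144.128/25
  32.57.145.0/25
  32.57.145.128/25
Subnets: 32.57.144.0/25, 32.57.144.128/25, 32.57.145.0/25, 32.57.145.128/25


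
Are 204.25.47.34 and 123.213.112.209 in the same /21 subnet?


Mask: 255.255.248.0
204.25.47.34 AND mask = 204.25.40.0
123.213.112.209 AND mask = 123.213.112.0
No, different subnets (204.25.40.0 vs 123.213.112.0)


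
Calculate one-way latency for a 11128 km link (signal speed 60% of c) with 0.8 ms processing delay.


Speed = 0.6 * 3e5 km/s = 180000 km/s
Propagation delay = 11128 / 180000 = 0.0618 s = 61.8222 ms
Processing delay = 0.8 ms
Total one-way latency = 62.6222 ms


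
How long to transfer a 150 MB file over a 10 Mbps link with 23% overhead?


Effective throughput = 10 * (1 - 23/100) = 7.7 Mbps
File size in Mb = 150 * 8 = 1200 Mb
Time = 1200 / 7.7
Time = 155.8442 seconds


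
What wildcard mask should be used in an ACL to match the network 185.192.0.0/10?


Subnet mask: 255.192.0.0
Wildcard = 255.255.255.255 - subnet mask
255 - 255 = 0
255 - 192 = 63
255 - 0 = 255
255 - 0 = 255
Wildcard: 0.63.255.255


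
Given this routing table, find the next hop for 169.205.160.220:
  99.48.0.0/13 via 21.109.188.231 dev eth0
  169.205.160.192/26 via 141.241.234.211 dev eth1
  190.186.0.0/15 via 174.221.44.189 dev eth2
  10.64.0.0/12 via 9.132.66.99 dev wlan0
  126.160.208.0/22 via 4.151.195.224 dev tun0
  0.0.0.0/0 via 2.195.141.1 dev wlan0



Longest prefix match for 169.205.160.220:
  /13 99.48.0.0: no
  /26 169.205.160.192: MATCH
  /15 190.186.0.0: no
  /12 10.64.0.0: no
  /22 126.160.208.0: no
  /0 0.0.0.0: MATCH
Selected: next-hop 141.241.234.211 via eth1 (matched /26)


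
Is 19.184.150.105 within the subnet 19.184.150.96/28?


Subnet network: 19.184.150.96
Test IP AND mask: 19.184.150.96
Yes, 19.184.150.105 is in 19.184.150.96/28


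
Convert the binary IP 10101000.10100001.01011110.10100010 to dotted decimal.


10101000 = 168
10100001 = 161
01011110 = 94
10100010 = 162
IP: 168.161.94.162


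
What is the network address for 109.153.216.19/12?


IP:   01101101.10011001.11011000.00010011
Mask: 11111111.11110000.00000000.00000000
AND operation:
Net:  01101101.10010000.00000000.00000000
Network: 109.144.0.0/12


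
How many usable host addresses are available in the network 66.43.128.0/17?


Host bits = 32 - 17 = 15
Total addresses = 2^15 = 32768
Usable = total - 2 (network and broadcast)
Usable hosts: 32766


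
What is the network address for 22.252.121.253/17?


IP:   00010110.11111100.01111001.11111101
Mask: 11111111.11111111.10000000.00000000
AND operation:
Net:  00010110.11111100.00000000.00000000
Network: 22.252.0.0/17


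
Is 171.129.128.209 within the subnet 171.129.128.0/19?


Subnet network: 171.129.128.0
Test IP AND mask: 171.129.128.0
Yes, 171.129.128.209 is in 171.129.128.0/19


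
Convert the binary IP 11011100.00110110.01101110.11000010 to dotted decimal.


11011100 = 220
00110110 = 54
01101110 = 110
11000010 = 194
IP: 220.54.110.194


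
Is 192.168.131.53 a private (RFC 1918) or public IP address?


RFC 1918 private ranges:
  10.0.0.0/8 (10.0.0.0 - 10.255.255.255)
  172.16.0.0/12 (172.16.0.0 - 172.31.255.255)
  192.168.0.0/16 (192.168.0.0 - 192.168.255.255)
Private (in 192.168.0.0/16)


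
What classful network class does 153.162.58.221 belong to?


First octet: 153
Binary: 10011001
10xxxxxx -> Class B (128-191)
Class B, default mask 255.255.0.0 (/16)


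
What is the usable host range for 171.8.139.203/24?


Network: 171.8.139.0
Broadcast: 171.8.139.255
First usable = network + 1
Last usable = broadcast - 1
Range: 171.8.139.1 to 171.8.139.254


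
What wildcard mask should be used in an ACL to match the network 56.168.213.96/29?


Subnet mask: 255.255.255.248
Wildcard = 255.255.255.255 - subnet mask
255 - 255 = 0
255 - 255 = 0
255 - 255 = 0
255 - 248 = 7
Wildcard: 0.0.0.7


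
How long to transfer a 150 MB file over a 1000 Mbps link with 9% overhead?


Effective throughput = 1000 * (1 - 9/100) = 910 Mbps
File size in Mb = 150 * 8 = 1200 Mb
Time = 1200 / 910
Time = 1.3187 seconds


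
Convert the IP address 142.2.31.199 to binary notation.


142 = 10001110
2 = 00000010
31 = 00011111
199 = 11000111
Binary: 10001110.00000010.00011111.11000111


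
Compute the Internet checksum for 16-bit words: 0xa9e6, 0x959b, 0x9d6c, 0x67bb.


Sum all words (with carry folding):
+ 0xa9e6 = 0xa9e6
+ 0x959b = 0x3f82
+ 0x9d6c = 0xdcee
+ 0x67bb = 0x44aa
One's complement: ~0x44aa
Checksum = 0xbb55


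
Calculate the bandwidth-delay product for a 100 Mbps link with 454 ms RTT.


BDP = bandwidth * RTT
= 100 Mbps * 454 ms
= 100 * 1e6 * 454 / 1000 bits
= 45400000 bits
= 5675000 bytes
= 5541.9922 KB
BDP = 45400000 bits (5675000 bytes)


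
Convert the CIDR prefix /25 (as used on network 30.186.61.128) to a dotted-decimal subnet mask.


/25 means 25 network bits, 7 host bits
Binary: 11111111111111111111111110000000
Mask: 255.255.255.128


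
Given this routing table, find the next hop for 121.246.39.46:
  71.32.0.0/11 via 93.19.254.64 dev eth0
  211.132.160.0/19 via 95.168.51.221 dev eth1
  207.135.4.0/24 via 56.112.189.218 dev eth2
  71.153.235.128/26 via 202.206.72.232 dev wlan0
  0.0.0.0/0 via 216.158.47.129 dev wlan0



Longest prefix match for 121.246.39.46:
  /11 71.32.0.0: no
  /19 211.132.160.0: no
  /24 207.135.4.0: no
  /26 71.153.235.128: no
  /0 0.0.0.0: MATCH
Selected: next-hop 216.158.47.129 via wlan0 (matched /0)


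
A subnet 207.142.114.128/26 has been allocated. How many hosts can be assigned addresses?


Host bits = 32 - 26 = 6
Total addresses = 2^6 = 64
Usable = total - 2 (network and broadcast)
Usable hosts: 62


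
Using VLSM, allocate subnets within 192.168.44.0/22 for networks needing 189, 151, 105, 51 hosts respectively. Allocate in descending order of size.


189 hosts -> /24 (254 usable): 192.168.44.0/24
151 hosts -> /24 (254 usable): 192.168.45.0/24
105 hosts -> /25 (126 usable): 192.168.46.0/25
51 hosts -> /26 (62 usable): 192.168.46.128/26
Allocation: 192.168.44.0/24 (189 hosts, 254 usable); 192.168.45.0/24 (151 hosts, 254 usable); 192.168.46.0/25 (105 hosts, 126 usable); 192.168.46.128/26 (51 hosts, 62 usable)


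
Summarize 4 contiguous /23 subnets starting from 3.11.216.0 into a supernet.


Original prefix: /23
Number of subnets: 4 = 2^2
New prefix = 23 - 2 = 21
Supernet: 3.11.216.0/21


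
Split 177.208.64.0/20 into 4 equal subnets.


New prefix = 20 + 2 = 22
Each subnet has 1024 addresses
  177.208.64.0/22
  177.208.68.0/22
  177.208.72.0/22
  177.208.76.0/22
Subnets: 177.208.64.0/22, 177.208.68.0/22, 177.208.72.0/22, 177.208.76.0/22


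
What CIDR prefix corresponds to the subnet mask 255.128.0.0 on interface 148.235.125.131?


Binary: 11111111.10000000.00000000.00000000
Count leading 1s
Prefix: /9


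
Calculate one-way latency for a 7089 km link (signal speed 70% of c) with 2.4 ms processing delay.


Speed = 0.7 * 3e5 km/s = 210000 km/s
Propagation delay = 7089 / 210000 = 0.0338 s = 33.7571 ms
Processing delay = 2.4 ms
Total one-way latency = 36.1571 ms


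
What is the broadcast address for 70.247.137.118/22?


Network: 70.247.136.0/22
Host bits = 10
Set all host bits to 1:
Broadcast: 70.247.139.255


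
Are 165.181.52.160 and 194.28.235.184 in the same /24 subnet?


Mask: 255.255.255.0
165.181.52.160 AND mask = 165.181.52.0
194.28.235.184 AND mask = 194.28.235.0
No, different subnets (165.181.52.0 vs 194.28.235.0)


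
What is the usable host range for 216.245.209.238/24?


Network: 216.245.209.0
Broadcast: 216.245.209.255
First usable = network + 1
Last usable = broadcast - 1
Range: 216.245.209.1 to 216.245.209.254


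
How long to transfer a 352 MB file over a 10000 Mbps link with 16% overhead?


Effective throughput = 10000 * (1 - 16/100) = 8400 Mbps
File size in Mb = 352 * 8 = 2816 Mb
Time = 2816 / 8400
Time = 0.3352 seconds


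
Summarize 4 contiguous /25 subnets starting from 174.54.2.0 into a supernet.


Original prefix: /25
Number of subnets: 4 = 2^2
New prefix = 25 - 2 = 23
Supernet: 174.54.2.0/23


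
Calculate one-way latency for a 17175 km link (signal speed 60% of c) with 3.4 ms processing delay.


Speed = 0.6 * 3e5 km/s = 180000 km/s
Propagation delay = 17175 / 180000 = 0.0954 s = 95.4167 ms
Processing delay = 3.4 ms
Total one-way latency = 98.8167 ms


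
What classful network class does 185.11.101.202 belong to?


First octet: 185
Binary: 10111001
10xxxxxx -> Class B (128-191)
Class B, default mask 255.255.0.0 (/16)


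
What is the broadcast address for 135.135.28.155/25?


Network: 135.135.28.128/25
Host bits = 7
Set all host bits to 1:
Broadcast: 135.135.28.255


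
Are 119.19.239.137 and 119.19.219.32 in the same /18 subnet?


Mask: 255.255.192.0
119.19.239.137 AND mask = 119.19.192.0
119.19.219.32 AND mask = 119.19.192.0
Yes, same subnet (119.19.192.0)


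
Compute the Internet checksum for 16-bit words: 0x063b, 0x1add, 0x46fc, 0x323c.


Sum all words (with carry folding):
+ 0x063b = 0x063b
+ 0x1add = 0x2118
+ 0x46fc = 0x6814
+ 0x323c = 0x9a50
One's complement: ~0x9a50
Checksum = 0x65af


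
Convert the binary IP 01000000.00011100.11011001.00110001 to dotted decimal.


01000000 = 64
00011100 = 28
11011001 = 217
00110001 = 49
IP: 64.28.217.49


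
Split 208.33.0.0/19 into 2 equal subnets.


New prefix = 19 + 1 = 20
Each subnet has 4096 addresses
  208.33.0.0/20
  208.33.16.0/20
Subnets: 208.33.0.0/20, 208.33.16.0/20


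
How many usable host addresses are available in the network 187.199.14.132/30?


Host bits = 32 - 30 = 2
Total addresses = 2^2 = 4
Usable = total - 2 (network and broadcast)
Usable hosts: 2


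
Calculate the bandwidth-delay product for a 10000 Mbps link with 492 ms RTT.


BDP = bandwidth * RTT
= 10000 Mbps * 492 ms
= 10000 * 1e6 * 492 / 1000 bits
= 4920000000 bits
= 615000000 bytes
= 600585.9375 KB
BDP = 4920000000 bits (615000000 bytes)


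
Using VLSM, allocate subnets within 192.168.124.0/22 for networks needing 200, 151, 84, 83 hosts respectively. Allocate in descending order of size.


200 hosts -> /24 (254 usable): 192.168.124.0/24
151 hosts -> /24 (254 usable): 192.168.125.0/24
84 hosts -> /25 (126 usable): 192.168.126.0/25
83 hosts -> /25 (126 usable): 192.168.126.128/25
Allocation: 192.168.124.0/24 (200 hosts, 254 usable); 192.168.125.0/24 (151 hosts, 254 usable); 192.168.126.0/25 (84 hosts, 126 usable); 192.168.126.128/25 (83 hosts, 126 usable)


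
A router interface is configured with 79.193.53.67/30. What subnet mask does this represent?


/30 means 30 network bits, 2 host bits
Binary: 11111111111111111111111111111100
Mask: 255.255.255.252


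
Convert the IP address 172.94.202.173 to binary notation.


172 = 10101100
94 = 01011110
202 = 11001010
173 = 10101101
Binary: 10101100.01011110.11001010.10101101


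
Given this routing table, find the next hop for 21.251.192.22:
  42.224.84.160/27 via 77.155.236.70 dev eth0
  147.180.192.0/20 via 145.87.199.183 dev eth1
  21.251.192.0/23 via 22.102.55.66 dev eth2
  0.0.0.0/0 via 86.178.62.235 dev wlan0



Longest prefix match for 21.251.192.22:
  /27 42.224.84.160: no
  /20 147.180.192.0: no
  /23 21.251.192.0: MATCH
  /0 0.0.0.0: MATCH
Selected: next-hop 22.102.55.66 via eth2 (matched /23)


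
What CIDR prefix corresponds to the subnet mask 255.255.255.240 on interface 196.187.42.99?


Binary: 11111111.11111111.11111111.11110000
Count leading 1s
Prefix: /28


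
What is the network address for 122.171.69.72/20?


IP:   01111010.10101011.01000101.01001000
Mask: 11111111.11111111.11110000.00000000
AND operation:
Net:  01111010.10101011.01000000.00000000
Network: 122.171.64.0/20


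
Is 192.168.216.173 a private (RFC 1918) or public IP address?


RFC 1918 private ranges:
  10.0.0.0/8 (10.0.0.0 - 10.255.255.255)
  172.16.0.0/12 (172.16.0.0 - 172.31.255.255)
  192.168.0.0/16 (192.168.0.0 - 192.168.255.255)
Private (in 192.168.0.0/16)


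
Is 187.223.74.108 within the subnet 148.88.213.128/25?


Subnet network: 148.88.213.128
Test IP AND mask: 187.223.74.0
No, 187.223.74.108 is not in 148.88.213.128/25


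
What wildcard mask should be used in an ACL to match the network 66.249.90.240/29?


Subnet mask: 255.255.255.248
Wildcard = 255.255.255.255 - subnet mask
255 - 255 = 0
255 - 255 = 0
255 - 255 = 0
255 - 248 = 7
Wildcard: 0.0.0.7


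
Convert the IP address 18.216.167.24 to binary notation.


18 = 00010010
216 = 11011000
167 = 10100111
24 = 00011000
Binary: 00010010.11011000.10100111.00011000


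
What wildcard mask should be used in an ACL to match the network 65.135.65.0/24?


Subnet mask: 255.255.255.0
Wildcard = 255.255.255.255 - subnet mask
255 - 255 = 0
255 - 255 = 0
255 - 255 = 0
255 - 0 = 255
Wildcard: 0.0.0.255


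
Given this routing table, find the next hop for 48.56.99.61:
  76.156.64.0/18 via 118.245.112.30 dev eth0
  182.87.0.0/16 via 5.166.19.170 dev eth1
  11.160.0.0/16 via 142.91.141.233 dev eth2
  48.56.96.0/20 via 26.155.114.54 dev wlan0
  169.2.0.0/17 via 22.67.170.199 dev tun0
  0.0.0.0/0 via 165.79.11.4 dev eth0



Longest prefix match for 48.56.99.61:
  /18 76.156.64.0: no
  /16 182.87.0.0: no
  /16 11.160.0.0: no
  /20 48.56.96.0: MATCH
  /17 169.2.0.0: no
  /0 0.0.0.0: MATCH
Selected: next-hop 26.155.114.54 via wlan0 (matched /20)


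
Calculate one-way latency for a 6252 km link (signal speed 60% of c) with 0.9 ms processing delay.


Speed = 0.6 * 3e5 km/s = 180000 km/s
Propagation delay = 6252 / 180000 = 0.0347 s = 34.7333 ms
Processing delay = 0.9 ms
Total one-way latency = 35.6333 ms


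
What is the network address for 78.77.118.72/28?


IP:   01001110.01001101.01110110.01001000
Mask: 11111111.11111111.11111111.11110000
AND operation:
Net:  01001110.01001101.01110110.01000000
Network: 78.77.118.64/28


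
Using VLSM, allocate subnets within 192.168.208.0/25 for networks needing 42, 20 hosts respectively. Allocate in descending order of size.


42 hosts -> /26 (62 usable): 192.168.208.0/26
20 hosts -> /27 (30 usable): 192.168.208.64/27
Allocation: 192.168.208.0/26 (42 hosts, 62 usable); 192.168.208.64/27 (20 hosts, 30 usable)


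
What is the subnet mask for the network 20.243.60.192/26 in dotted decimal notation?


/26 means 26 network bits, 6 host bits
Binary: 11111111111111111111111111000000
Mask: 255.255.255.192


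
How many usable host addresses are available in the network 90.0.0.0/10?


Host bits = 32 - 10 = 22
Total addresses = 2^22 = 4194304
Usable = total - 2 (network and broadcast)
Usable hosts: 4194302


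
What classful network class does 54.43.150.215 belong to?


First octet: 54
Binary: 00110110
0xxxxxxx -> Class A (1-126)
Class A, default mask 255.0.0.0 (/8)


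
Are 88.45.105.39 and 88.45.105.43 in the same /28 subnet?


Mask: 255.255.255.240
88.45.105.39 AND mask = 88.45.105.32
88.45.105.43 AND mask = 88.45.105.32
Yes, same subnet (88.45.105.32)


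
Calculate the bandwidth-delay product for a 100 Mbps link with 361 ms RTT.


BDP = bandwidth * RTT
= 100 Mbps * 361 ms
= 100 * 1e6 * 361 / 1000 bits
= 36100000 bits
= 4512500 bytes
= 4406.7383 KB
BDP = 36100000 bits (4512500 bytes)


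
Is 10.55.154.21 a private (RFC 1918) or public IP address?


RFC 1918 private ranges:
  10.0.0.0/8 (10.0.0.0 - 10.255.255.255)
  172.16.0.0/12 (172.16.0.0 - 172.31.255.255)
  192.168.0.0/16 (192.168.0.0 - 192.168.255.255)
Private (in 10.0.0.0/8)


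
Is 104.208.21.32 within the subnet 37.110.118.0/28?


Subnet network: 37.110.118.0
Test IP AND mask: 104.208.21.32
No, 104.208.21.32 is not in 37.110.118.0/28


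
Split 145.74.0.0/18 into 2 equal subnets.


New prefix = 18 + 1 = 19
Each subnet has 8192 addresses
  145.74.0.0/19
  145.74.32.0/19
Subnets: 145.74.0.0/19, 145.74.32.0/19


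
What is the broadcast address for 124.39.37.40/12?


Network: 124.32.0.0/12
Host bits = 20
Set all host bits to 1:
Broadcast: 124.47.255.255


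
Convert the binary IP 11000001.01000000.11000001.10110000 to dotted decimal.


11000001 = 193
01000000 = 64
11000001 = 193
10110000 = 176
IP: 193.64.193.176


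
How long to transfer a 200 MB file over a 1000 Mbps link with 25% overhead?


Effective throughput = 1000 * (1 - 25/100) = 750 Mbps
File size in Mb = 200 * 8 = 1600 Mb
Time = 1600 / 750
Time = 2.1333 seconds


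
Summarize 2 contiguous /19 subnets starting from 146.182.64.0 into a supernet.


Original prefix: /19
Number of subnets: 2 = 2^1
New prefix = 19 - 1 = 18
Supernet: 146.182.64.0/18


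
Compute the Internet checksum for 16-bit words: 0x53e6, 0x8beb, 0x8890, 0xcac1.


Sum all words (with carry folding):
+ 0x53e6 = 0x53e6
+ 0x8beb = 0xdfd1
+ 0x8890 = 0x6862
+ 0xcac1 = 0x3324
One's complement: ~0x3324
Checksum = 0xccdb


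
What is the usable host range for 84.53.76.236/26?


Network: 84.53.76.192
Broadcast: 84.53.76.255
First usable = network + 1
Last usable = broadcast - 1
Range: 84.53.76.193 to 84.53.76.254


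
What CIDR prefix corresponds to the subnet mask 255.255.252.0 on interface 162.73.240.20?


Binary: 11111111.11111111.11111100.00000000
Count leading 1s
Prefix: /22


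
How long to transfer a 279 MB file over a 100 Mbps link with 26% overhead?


Effective throughput = 100 * (1 - 26/100) = 74 Mbps
File size in Mb = 279 * 8 = 2232 Mb
Time = 2232 / 74
Time = 30.1622 seconds


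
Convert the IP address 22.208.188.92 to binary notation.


22 = 00010110
208 = 11010000
188 = 10111100
92 = 01011100
Binary: 00010110.11010000.10111100.01011100


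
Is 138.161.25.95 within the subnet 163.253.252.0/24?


Subnet network: 163.253.252.0
Test IP AND mask: 138.161.25.0
No, 138.161.25.95 is not in 163.253.252.0/24


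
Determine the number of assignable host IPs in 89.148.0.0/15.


Host bits = 32 - 15 = 17
Total addresses = 2^17 = 131072
Usable = total - 2 (network and broadcast)
Usable hosts: 131070


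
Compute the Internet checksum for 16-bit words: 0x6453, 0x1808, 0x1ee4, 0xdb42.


Sum all words (with carry folding):
+ 0x6453 = 0x6453
+ 0x1808 = 0x7c5b
+ 0x1ee4 = 0x9b3f
+ 0xdb42 = 0x7682
One's complement: ~0x7682
Checksum = 0x897d


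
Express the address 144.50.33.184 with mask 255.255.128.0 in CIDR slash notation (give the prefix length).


Binary: 11111111.11111111.10000000.00000000
Count leading 1s
Prefix: /17


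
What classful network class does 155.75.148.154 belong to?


First octet: 155
Binary: 10011011
10xxxxxx -> Class B (128-191)
Class B, default mask 255.255.0.0 (/16)


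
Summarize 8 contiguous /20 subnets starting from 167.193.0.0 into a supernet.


Original prefix: /20
Number of subnets: 8 = 2^3
New prefix = 20 - 3 = 17
Supernet: 167.193.0.0/17


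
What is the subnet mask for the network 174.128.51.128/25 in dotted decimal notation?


/25 means 25 network bits, 7 host bits
Binary: 11111111111111111111111110000000
Mask: 255.255.255.128


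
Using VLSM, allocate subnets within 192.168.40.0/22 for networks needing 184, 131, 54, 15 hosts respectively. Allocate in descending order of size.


184 hosts -> /24 (254 usable): 192.168.40.0/24
131 hosts -> /24 (254 usable): 192.168.41.0/24
54 hosts -> /26 (62 usable): 192.168.42.0/26
15 hosts -> /27 (30 usable): 192.168.42.64/27
Allocation: 192.168.40.0/24 (184 hosts, 254 usable); 192.168.41.0/24 (131 hosts, 254 usable); 192.168.42.0/26 (54 hosts, 62 usable); 192.168.42.64/27 (15 hosts, 30 usable)


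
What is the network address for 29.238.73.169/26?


IP:   00011101.11101110.01001001.10101001
Mask: 11111111.11111111.11111111.11000000
AND operation:
Net:  00011101.11101110.01001001.10000000
Network: 29.238.73.128/26


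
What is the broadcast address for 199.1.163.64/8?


Network: 199.0.0.0/8
Host bits = 24
Set all host bits to 1:
Broadcast: 199.255.255.255


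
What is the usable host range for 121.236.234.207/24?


Network: 121.236.234.0
Broadcast: 121.236.234.255
First usable = network + 1
Last usable = broadcast - 1
Range: 121.236.234.1 to 121.236.234.254


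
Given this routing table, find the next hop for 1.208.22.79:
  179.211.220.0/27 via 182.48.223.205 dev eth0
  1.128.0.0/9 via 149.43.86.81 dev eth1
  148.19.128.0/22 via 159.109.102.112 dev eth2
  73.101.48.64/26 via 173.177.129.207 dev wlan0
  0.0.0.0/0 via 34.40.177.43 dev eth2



Longest prefix match for 1.208.22.79:
  /27 179.211.220.0: no
  /9 1.128.0.0: MATCH
  /22 148.19.128.0: no
  /26 73.101.48.64: no
  /0 0.0.0.0: MATCH
Selected: next-hop 149.43.86.81 via eth1 (matched /9)


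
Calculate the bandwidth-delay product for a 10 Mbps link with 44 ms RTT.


BDP = bandwidth * RTT
= 10 Mbps * 44 ms
= 10 * 1e6 * 44 / 1000 bits
= 440000 bits
= 55000 bytes
= 53.7109 KB
BDP = 440000 bits (55000 bytes)


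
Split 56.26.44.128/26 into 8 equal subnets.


New prefix = 26 + 3 = 29
Each subnet has 8 addresses
  56.26.44.128/29
  56.26.44.136/29
  56.26.44.144/29
  56.26.44.152/29
  56.26.44.160/29
  56.26.44.168/29
  56.26.44.176/29
  56.26.44.184/29
Subnets: 56.26.44.128/29, 56.26.44.136/29, 56.26.44.144/29, 56.26.44.152/29, 56.26.44.160/29, 56.26.44.168/29, 56.26.44.176/29, 56.26.44.184/29


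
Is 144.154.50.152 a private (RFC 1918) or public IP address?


RFC 1918 private ranges:
  10.0.0.0/8 (10.0.0.0 - 10.255.255.255)
  172.16.0.0/12 (172.16.0.0 - 172.31.255.255)
  192.168.0.0/16 (192.168.0.0 - 192.168.255.255)
Public (not in any RFC 1918 range)


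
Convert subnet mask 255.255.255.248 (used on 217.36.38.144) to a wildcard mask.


Subnet mask: 255.255.255.248
Wildcard = 255.255.255.255 - subnet mask
255 - 255 = 0
255 - 255 = 0
255 - 255 = 0
255 - 248 = 7
Wildcard: 0.0.0.7


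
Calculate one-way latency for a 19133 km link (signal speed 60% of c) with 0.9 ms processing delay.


Speed = 0.6 * 3e5 km/s = 180000 km/s
Propagation delay = 19133 / 180000 = 0.1063 s = 106.2944 ms
Processing delay = 0.9 ms
Total one-way latency = 107.1944 ms


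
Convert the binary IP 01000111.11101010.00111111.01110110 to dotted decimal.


01000111 = 71
11101010 = 234
00111111 = 63
01110110 = 118
IP: 71.234.63.118


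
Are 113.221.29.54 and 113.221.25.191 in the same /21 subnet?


Mask: 255.255.248.0
113.221.29.54 AND mask = 113.221.24.0
113.221.25.191 AND mask = 113.221.24.0
Yes, same subnet (113.221.24.0)


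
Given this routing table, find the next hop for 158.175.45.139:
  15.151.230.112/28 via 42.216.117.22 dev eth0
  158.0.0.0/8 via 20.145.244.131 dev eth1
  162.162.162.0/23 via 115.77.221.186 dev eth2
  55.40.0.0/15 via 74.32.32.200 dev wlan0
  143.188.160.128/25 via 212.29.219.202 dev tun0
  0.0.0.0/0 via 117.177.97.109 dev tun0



Longest prefix match for 158.175.45.139:
  /28 15.151.230.112: no
  /8 158.0.0.0: MATCH
  /23 162.162.162.0: no
  /15 55.40.0.0: no
  /25 143.188.160.128: no
  /0 0.0.0.0: MATCH
Selected: next-hop 20.145.244.131 via eth1 (matched /8)


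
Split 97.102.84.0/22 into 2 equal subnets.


New prefix = 22 + 1 = 23
Each subnet has 512 addresses
  97.102.84.0/23
  97.102.86.0/23
Subnets: 97.102.84.0/23, 97.102.86.0/23


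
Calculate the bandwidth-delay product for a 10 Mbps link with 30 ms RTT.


BDP = bandwidth * RTT
= 10 Mbps * 30 ms
= 10 * 1e6 * 30 / 1000 bits
= 300000 bits
= 37500 bytes
= 36.6211 KB
BDP = 300000 bits (37500 bytes)


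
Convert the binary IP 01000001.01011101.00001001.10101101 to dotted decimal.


01000001 = 65
01011101 = 93
00001001 = 9
10101101 = 173
IP: 65.93.9.173


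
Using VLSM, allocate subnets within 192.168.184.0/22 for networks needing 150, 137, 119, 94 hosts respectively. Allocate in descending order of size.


150 hosts -> /24 (254 usable): 192.168.184.0/24
137 hosts -> /24 (254 usable): 192.168.185.0/24
119 hosts -> /25 (126 usable): 192.168.186.0/25
94 hosts -> /25 (126 usable): 192.168.186.128/25
Allocation: 192.168.184.0/24 (150 hosts, 254 usable); 192.168.185.0/24 (137 hosts, 254 usable); 192.168.186.0/25 (119 hosts, 126 usable); 192.168.186.128/25 (94 hosts, 126 usable)


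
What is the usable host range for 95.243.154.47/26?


Network: 95.243.154.0
Broadcast: 95.243.154.63
First usable = network + 1
Last usable = broadcast - 1
Range: 95.243.154.1 to 95.243.154.62


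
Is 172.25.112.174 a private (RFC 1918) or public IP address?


RFC 1918 private ranges:
  10.0.0.0/8 (10.0.0.0 - 10.255.255.255)
  172.16.0.0/12 (172.16.0.0 - 172.31.255.255)
  192.168.0.0/16 (192.168.0.0 - 192.168.255.255)
Private (in 172.16.0.0/12)


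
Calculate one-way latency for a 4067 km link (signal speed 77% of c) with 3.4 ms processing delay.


Speed = 0.77 * 3e5 km/s = 231000 km/s
Propagation delay = 4067 / 231000 = 0.0176 s = 17.6061 ms
Processing delay = 3.4 ms
Total one-way latency = 21.0061 ms


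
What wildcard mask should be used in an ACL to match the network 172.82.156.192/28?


Subnet mask: 255.255.255.240
Wildcard = 255.255.255.255 - subnet mask
255 - 255 = 0
255 - 255 = 0
255 - 255 = 0
255 - 240 = 15
Wildcard: 0.0.0.15


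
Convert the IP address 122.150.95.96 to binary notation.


122 = 01111010
150 = 10010110
95 = 01011111
96 = 01100000
Binary: 01111010.10010110.01011111.01100000


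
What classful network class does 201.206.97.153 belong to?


First octet: 201
Binary: 11001001
110xxxxx -> Class C (192-223)
Class C, default mask 255.255.255.0 (/24)


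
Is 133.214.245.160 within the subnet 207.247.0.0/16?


Subnet network: 207.247.0.0
Test IP AND mask: 133.214.0.0
No, 133.214.245.160 is not in 207.247.0.0/16


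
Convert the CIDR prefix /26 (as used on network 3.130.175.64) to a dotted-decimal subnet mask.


/26 means 26 network bits, 6 host bits
Binary: 11111111111111111111111111000000
Mask: 255.255.255.192


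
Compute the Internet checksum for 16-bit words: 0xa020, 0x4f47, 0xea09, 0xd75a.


Sum all words (with carry folding):
+ 0xa020 = 0xa020
+ 0x4f47 = 0xef67
+ 0xea09 = 0xd971
+ 0xd75a = 0xb0cc
One's complement: ~0xb0cc
Checksum = 0x4f33


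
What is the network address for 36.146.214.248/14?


IP:   00100100.10010010.11010110.11111000
Mask: 11111111.11111100.00000000.00000000
AND operation:
Net:  00100100.10010000.00000000.00000000
Network: 36.144.0.0/14


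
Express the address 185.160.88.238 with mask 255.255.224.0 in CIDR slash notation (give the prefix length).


Binary: 11111111.11111111.11100000.00000000
Count leading 1s
Prefix: /19


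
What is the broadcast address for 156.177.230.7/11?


Network: 156.160.0.0/11
Host bits = 21
Set all host bits to 1:
Broadcast: 156.191.255.255


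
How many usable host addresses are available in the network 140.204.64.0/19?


Host bits = 32 - 19 = 13
Total addresses = 2^13 = 8192
Usable = total - 2 (network and broadcast)
Usable hosts: 8190


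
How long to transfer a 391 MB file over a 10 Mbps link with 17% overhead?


Effective throughput = 10 * (1 - 17/100) = 8.3 Mbps
File size in Mb = 391 * 8 = 3128 Mb
Time = 3128 / 8.3
Time = 376.8675 seconds


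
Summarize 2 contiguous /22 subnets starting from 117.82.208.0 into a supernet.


Original prefix: /22
Number of subnets: 2 = 2^1
New prefix = 22 - 1 = 21
Supernet: 117.82.208.0/21


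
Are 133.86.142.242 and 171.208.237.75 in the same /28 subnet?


Mask: 255.255.255.240
133.86.142.242 AND mask = 133.86.142.240
171.208.237.75 AND mask = 171.208.237.64
No, different subnets (133.86.142.240 vs 171.208.237.64)


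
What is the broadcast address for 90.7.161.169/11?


Network: 90.0.0.0/11
Host bits = 21
Set all host bits to 1:
Broadcast: 90.31.255.255


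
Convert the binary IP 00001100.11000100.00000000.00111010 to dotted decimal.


00001100 = 12
11000100 = 196
00000000 = 0
00111010 = 58
IP: 12.196.0.58


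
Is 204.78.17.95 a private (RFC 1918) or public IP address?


RFC 1918 private ranges:
  10.0.0.0/8 (10.0.0.0 - 10.255.255.255)
  172.16.0.0/12 (172.16.0.0 - 172.31.255.255)
  192.168.0.0/16 (192.168.0.0 - 192.168.255.255)
Public (not in any RFC 1918 range)


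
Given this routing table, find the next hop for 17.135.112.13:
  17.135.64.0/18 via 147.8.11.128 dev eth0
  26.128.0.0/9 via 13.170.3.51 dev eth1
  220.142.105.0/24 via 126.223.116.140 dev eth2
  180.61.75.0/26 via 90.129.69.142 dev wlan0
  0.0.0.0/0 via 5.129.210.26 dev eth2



Longest prefix match for 17.135.112.13:
  /18 17.135.64.0: MATCH
  /9 26.128.0.0: no
  /24 220.142.105.0: no
  /26 180.61.75.0: no
  /0 0.0.0.0: MATCH
Selected: next-hop 147.8.11.128 via eth0 (matched /18)


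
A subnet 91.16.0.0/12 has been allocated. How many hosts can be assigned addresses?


Host bits = 32 - 12 = 20
Total addresses = 2^20 = 1048576
Usable = total - 2 (network and broadcast)
Usable hosts: 1048574


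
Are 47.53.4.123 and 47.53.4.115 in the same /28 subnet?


Mask: 255.255.255.240
47.53.4.123 AND mask = 47.53.4.112
47.53.4.115 AND mask = 47.53.4.112
Yes, same subnet (47.53.4.112)


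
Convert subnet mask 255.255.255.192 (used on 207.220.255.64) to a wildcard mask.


Subnet mask: 255.255.255.192
Wildcard = 255.255.255.255 - subnet mask
255 - 255 = 0
255 - 255 = 0
255 - 255 = 0
255 - 192 = 63
Wildcard: 0.0.0.63


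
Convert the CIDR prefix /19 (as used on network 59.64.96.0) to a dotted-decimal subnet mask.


/19 means 19 network bits, 13 host bits
Binary: 11111111111111111110000000000000
Mask: 255.255.224.0


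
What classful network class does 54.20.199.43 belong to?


First octet: 54
Binary: 00110110
0xxxxxxx -> Class A (1-126)
Class A, default mask 255.0.0.0 (/8)


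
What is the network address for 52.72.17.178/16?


IP:   00110100.01001000.00010001.10110010
Mask: 11111111.11111111.00000000.00000000
AND operation:
Net:  00110100.01001000.00000000.00000000
Network: 52.72.0.0/16


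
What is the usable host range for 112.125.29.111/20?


Network: 112.125.16.0
Broadcast: 112.125.31.255
First usable = network + 1
Last usable = broadcast - 1
Range: 112.125.16.1 to 112.125.31.254


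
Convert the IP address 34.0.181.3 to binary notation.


34 = 00100010
0 = 00000000
181 = 10110101
3 = 00000011
Binary: 00100010.00000000.10110101.00000011


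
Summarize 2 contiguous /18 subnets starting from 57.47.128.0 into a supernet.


Original prefix: /18
Number of subnets: 2 = 2^1
New prefix = 18 - 1 = 17
Supernet: 57.47.128.0/17


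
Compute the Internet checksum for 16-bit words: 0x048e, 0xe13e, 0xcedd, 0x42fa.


Sum all words (with carry folding):
+ 0x048e = 0x048e
+ 0xe13e = 0xe5cc
+ 0xcedd = 0xb4aa
+ 0x42fa = 0xf7a4
One's complement: ~0xf7a4
Checksum = 0x085b


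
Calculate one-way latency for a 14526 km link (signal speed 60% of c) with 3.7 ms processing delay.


Speed = 0.6 * 3e5 km/s = 180000 km/s
Propagation delay = 14526 / 180000 = 0.0807 s = 80.7 ms
Processing delay = 3.7 ms
Total one-way latency = 84.4 ms


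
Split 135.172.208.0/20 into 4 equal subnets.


New prefix = 20 + 2 = 22
Each subnet has 1024 addresses
  135.172.208.0/22
  135.172.212.0/22
  135.172.216.0/22
  135.172.220.0/22
Subnets: 135.172.208.0/22, 135.172.212.0/22, 135.172.216.0/22, 135.172.220.0/22


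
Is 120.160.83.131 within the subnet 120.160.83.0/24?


Subnet network: 120.160.83.0
Test IP AND mask: 120.160.83.0
Yes, 120.160.83.131 is in 120.160.83.0/24


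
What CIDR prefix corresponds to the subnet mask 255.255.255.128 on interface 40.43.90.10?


Binary: 11111111.11111111.11111111.10000000
Count leading 1s
Prefix: /25


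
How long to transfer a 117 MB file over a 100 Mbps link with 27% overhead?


Effective throughput = 100 * (1 - 27/100) = 73 Mbps
File size in Mb = 117 * 8 = 936 Mb
Time = 936 / 73
Time = 12.8219 seconds


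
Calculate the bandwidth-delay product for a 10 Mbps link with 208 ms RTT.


BDP = bandwidth * RTT
= 10 Mbps * 208 ms
= 10 * 1e6 * 208 / 1000 bits
= 2080000 bits
= 260000 bytes
= 253.9062 KB
BDP = 2080000 bits (260000 bytes)


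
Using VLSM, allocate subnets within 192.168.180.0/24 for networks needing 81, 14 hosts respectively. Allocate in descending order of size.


81 hosts -> /25 (126 usable): 192.168.180.0/25
14 hosts -> /28 (14 usable): 192.168.180.128/28
Allocation: 192.168.180.0/25 (81 hosts, 126 usable); 192.168.180.128/28 (14 hosts, 14 usable)


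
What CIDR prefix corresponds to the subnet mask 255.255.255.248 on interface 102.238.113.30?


Binary: 11111111.11111111.11111111.11111000
Count leading 1s
Prefix: /29


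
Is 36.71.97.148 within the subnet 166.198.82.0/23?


Subnet network: 166.198.82.0
Test IP AND mask: 36.71.96.0
No, 36.71.97.148 is not in 166.198.82.0/23


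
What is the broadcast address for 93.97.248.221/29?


Network: 93.97.248.216/29
Host bits = 3
Set all host bits to 1:
Broadcast: 93.97.248.223


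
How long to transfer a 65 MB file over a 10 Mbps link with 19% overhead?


Effective throughput = 10 * (1 - 19/100) = 8.1 Mbps
File size in Mb = 65 * 8 = 520 Mb
Time = 520 / 8.1
Time = 64.1975 seconds


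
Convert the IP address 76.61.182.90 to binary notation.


76 = 01001100
61 = 00111101
182 = 10110110
90 = 01011010
Binary: 01001100.00111101.10110110.01011010


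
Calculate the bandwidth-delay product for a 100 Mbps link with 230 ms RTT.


BDP = bandwidth * RTT
= 100 Mbps * 230 ms
= 100 * 1e6 * 230 / 1000 bits
= 23000000 bits
= 2875000 bytes
= 2807.6172 KB
BDP = 23000000 bits (2875000 bytes)


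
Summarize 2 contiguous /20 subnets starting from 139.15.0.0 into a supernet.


Original prefix: /20
Number of subnets: 2 = 2^1
New prefix = 20 - 1 = 19
Supernet: 139.15.0.0/19


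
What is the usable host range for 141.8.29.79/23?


Network: 141.8.28.0
Broadcast: 141.8.29.255
First usable = network + 1
Last usable = broadcast - 1
Range: 141.8.28.1 to 141.8.29.254


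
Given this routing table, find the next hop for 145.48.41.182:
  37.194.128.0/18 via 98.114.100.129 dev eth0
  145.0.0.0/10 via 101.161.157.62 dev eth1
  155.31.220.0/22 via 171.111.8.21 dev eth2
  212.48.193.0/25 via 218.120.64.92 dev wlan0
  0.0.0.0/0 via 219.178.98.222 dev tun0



Longest prefix match for 145.48.41.182:
  /18 37.194.128.0: no
  /10 145.0.0.0: MATCH
  /22 155.31.220.0: no
  /25 212.48.193.0: no
  /0 0.0.0.0: MATCH
Selected: next-hop 101.161.157.62 via eth1 (matched /10)


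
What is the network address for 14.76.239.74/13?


IP:   00001110.01001100.11101111.01001010
Mask: 11111111.11111000.00000000.00000000
AND operation:
Net:  00001110.01001000.00000000.00000000
Network: 14.72.0.0/13


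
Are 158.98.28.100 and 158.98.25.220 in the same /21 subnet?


Mask: 255.255.248.0
158.98.28.100 AND mask = 158.98.24.0
158.98.25.220 AND mask = 158.98.24.0
Yes, same subnet (158.98.24.0)


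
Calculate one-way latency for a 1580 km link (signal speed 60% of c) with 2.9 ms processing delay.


Speed = 0.6 * 3e5 km/s = 180000 km/s
Propagation delay = 1580 / 180000 = 0.0088 s = 8.7778 ms
Processing delay = 2.9 ms
Total one-way latency = 11.6778 ms


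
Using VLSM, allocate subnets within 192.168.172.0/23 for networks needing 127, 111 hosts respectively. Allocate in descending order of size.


127 hosts -> /24 (254 usable): 192.168.172.0/24
111 hosts -> /25 (126 usable): 192.168.173.0/25
Allocation: 192.168.172.0/24 (127 hosts, 254 usable); 192.168.173.0/25 (111 hosts, 126 usable)


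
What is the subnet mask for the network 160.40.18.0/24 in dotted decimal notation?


/24 means 24 network bits, 8 host bits
Binary: 11111111111111111111111100000000
Mask: 255.255.255.0


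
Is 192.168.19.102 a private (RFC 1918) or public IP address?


RFC 1918 private ranges:
  10.0.0.0/8 (10.0.0.0 - 10.255.255.255)
  172.16.0.0/12 (172.16.0.0 - 172.31.255.255)
  192.168.0.0/16 (192.168.0.0 - 192.168.255.255)
Private (in 192.168.0.0/16)


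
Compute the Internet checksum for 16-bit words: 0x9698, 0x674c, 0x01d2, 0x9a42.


Sum all words (with carry folding):
+ 0x9698 = 0x9698
+ 0x674c = 0xfde4
+ 0x01d2 = 0xffb6
+ 0x9a42 = 0x99f9
One's complement: ~0x99f9
Checksum = 0x6606


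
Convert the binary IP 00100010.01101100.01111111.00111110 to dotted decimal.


00100010 = 34
01101100 = 108
01111111 = 127
00111110 = 62
IP: 34.108.127.62


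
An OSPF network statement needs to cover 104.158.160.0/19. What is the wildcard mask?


Subnet mask: 255.255.224.0
Wildcard = 255.255.255.255 - subnet mask
255 - 255 = 0
255 - 255 = 0
255 - 224 = 31
255 - 0 = 255
Wildcard: 0.0.31.255


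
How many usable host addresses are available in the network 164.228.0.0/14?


Host bits = 32 - 14 = 18
Total addresses = 2^18 = 262144
Usable = total - 2 (network and broadcast)
Usable hosts: 262142


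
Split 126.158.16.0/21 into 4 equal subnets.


New prefix = 21 + 2 = 23
Each subnet has 512 addresses
  126.158.16.0/23
  126.158.18.0/23
  126.158.20.0/23
  126.158.22.0/23
Subnets: 126.158.16.0/23, 126.158.18.0/23, 126.158.20.0/23, 126.158.22.0/23
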